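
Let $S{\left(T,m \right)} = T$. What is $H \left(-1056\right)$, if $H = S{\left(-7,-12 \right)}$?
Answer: $7392$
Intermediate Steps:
$H = -7$
$H \left(-1056\right) = \left(-7\right) \left(-1056\right) = 7392$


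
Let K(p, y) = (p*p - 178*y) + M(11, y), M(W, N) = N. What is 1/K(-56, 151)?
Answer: -1/23591 ≈ -4.2389e-5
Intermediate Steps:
K(p, y) = p**2 - 177*y (K(p, y) = (p*p - 178*y) + y = (p**2 - 178*y) + y = p**2 - 177*y)
1/K(-56, 151) = 1/((-56)**2 - 177*151) = 1/(3136 - 26727) = 1/(-23591) = -1/23591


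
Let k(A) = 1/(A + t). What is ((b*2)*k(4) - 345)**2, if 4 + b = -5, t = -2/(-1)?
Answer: 121104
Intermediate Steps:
t = 2 (t = -2*(-1) = 2)
b = -9 (b = -4 - 5 = -9)
k(A) = 1/(2 + A) (k(A) = 1/(A + 2) = 1/(2 + A))
((b*2)*k(4) - 345)**2 = ((-9*2)/(2 + 4) - 345)**2 = (-18/6 - 345)**2 = (-18*1/6 - 345)**2 = (-3 - 345)**2 = (-348)**2 = 121104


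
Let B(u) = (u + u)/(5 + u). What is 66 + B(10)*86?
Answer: 542/3 ≈ 180.67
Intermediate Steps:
B(u) = 2*u/(5 + u) (B(u) = (2*u)/(5 + u) = 2*u/(5 + u))
66 + B(10)*86 = 66 + (2*10/(5 + 10))*86 = 66 + (2*10/15)*86 = 66 + (2*10*(1/15))*86 = 66 + (4/3)*86 = 66 + 344/3 = 542/3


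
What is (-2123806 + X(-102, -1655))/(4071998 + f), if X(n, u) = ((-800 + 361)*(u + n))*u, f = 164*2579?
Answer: -1278663371/4494954 ≈ -284.47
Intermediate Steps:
f = 422956
X(n, u) = u*(-439*n - 439*u) (X(n, u) = (-439*(n + u))*u = (-439*n - 439*u)*u = u*(-439*n - 439*u))
(-2123806 + X(-102, -1655))/(4071998 + f) = (-2123806 - 439*(-1655)*(-102 - 1655))/(4071998 + 422956) = (-2123806 - 439*(-1655)*(-1757))/4494954 = (-2123806 - 1276539565)*(1/4494954) = -1278663371*1/4494954 = -1278663371/4494954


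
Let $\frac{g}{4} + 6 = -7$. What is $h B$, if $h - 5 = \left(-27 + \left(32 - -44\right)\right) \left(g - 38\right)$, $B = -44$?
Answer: $193820$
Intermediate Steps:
$g = -52$ ($g = -24 + 4 \left(-7\right) = -24 - 28 = -52$)
$h = -4405$ ($h = 5 + \left(-27 + \left(32 - -44\right)\right) \left(-52 - 38\right) = 5 + \left(-27 + \left(32 + 44\right)\right) \left(-90\right) = 5 + \left(-27 + 76\right) \left(-90\right) = 5 + 49 \left(-90\right) = 5 - 4410 = -4405$)
$h B = \left(-4405\right) \left(-44\right) = 193820$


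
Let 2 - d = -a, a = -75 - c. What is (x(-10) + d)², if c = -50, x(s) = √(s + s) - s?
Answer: 149 - 52*I*√5 ≈ 149.0 - 116.28*I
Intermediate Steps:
x(s) = -s + √2*√s (x(s) = √(2*s) - s = √2*√s - s = -s + √2*√s)
a = -25 (a = -75 - 1*(-50) = -75 + 50 = -25)
d = -23 (d = 2 - (-1)*(-25) = 2 - 1*25 = 2 - 25 = -23)
(x(-10) + d)² = ((-1*(-10) + √2*√(-10)) - 23)² = ((10 + √2*(I*√10)) - 23)² = ((10 + 2*I*√5) - 23)² = (-13 + 2*I*√5)²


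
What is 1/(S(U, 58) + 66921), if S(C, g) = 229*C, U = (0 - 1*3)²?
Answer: 1/68982 ≈ 1.4497e-5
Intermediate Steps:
U = 9 (U = (0 - 3)² = (-3)² = 9)
1/(S(U, 58) + 66921) = 1/(229*9 + 66921) = 1/(2061 + 66921) = 1/68982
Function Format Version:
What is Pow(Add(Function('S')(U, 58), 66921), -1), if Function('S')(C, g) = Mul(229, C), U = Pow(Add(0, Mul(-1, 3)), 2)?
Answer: Rational(1, 68982) ≈ 1.4497e-5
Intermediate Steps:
U = 9 (U = Pow(Add(0, -3), 2) = Pow(-3, 2) = 9)
Pow(Add(Function('S')(U, 58), 66921), -1) = Pow(Add(Mul(229, 9), 66921), -1) = Pow(Add(2061, 66921), -1) = Pow(68982, -1) = Rational(1, 68982)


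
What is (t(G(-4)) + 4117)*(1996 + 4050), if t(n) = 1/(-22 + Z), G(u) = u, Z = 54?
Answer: 398265135/16 ≈ 2.4892e+7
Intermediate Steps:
t(n) = 1/32 (t(n) = 1/(-22 + 54) = 1/32)
(t(G(-4)) + 4117)*(1996 + 4050) = (1/32 + 4117)*(1996 + 4050) = (131745/32)*6046 = 398265135/16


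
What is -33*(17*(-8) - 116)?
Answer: 8316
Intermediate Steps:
-33*(17*(-8) - 116) = -33*(-136 - 116) = -33*(-252) = 8316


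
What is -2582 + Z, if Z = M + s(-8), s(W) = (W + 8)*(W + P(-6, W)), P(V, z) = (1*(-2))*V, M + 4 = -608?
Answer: -3194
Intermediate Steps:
M = -612 (M = -4 - 608 = -612)
P(V, z) = -2*V
s(W) = (8 + W)*(12 + W) (s(W) = (W + 8)*(W - 2*(-6)) = (8 + W)*(W + 12) = (8 + W)*(12 + W))
Z = -612 (Z = -612 + (96 + (-8)**2 + 20*(-8)) = -612 + (96 + 64 - 160) = -612 + 0 = -612)
-2582 + Z = -2582 - 612 = -3194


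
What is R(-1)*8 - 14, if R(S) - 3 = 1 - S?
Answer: 26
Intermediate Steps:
R(S) = 4 - S (R(S) = 3 + (1 - S) = 4 - S)
R(-1)*8 - 14 = (4 - 1*(-1))*8 - 14 = (4 + 1)*8 - 14 = 5*8 - 14 = 40 - 14 = 26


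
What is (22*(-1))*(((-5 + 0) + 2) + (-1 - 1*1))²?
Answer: -550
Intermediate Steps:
(22*(-1))*(((-5 + 0) + 2) + (-1 - 1*1))² = -22*((-5 + 2) + (-1 - 1))² = -22*(-3 - 2)² = -22*(-5)² = -22*25 = -550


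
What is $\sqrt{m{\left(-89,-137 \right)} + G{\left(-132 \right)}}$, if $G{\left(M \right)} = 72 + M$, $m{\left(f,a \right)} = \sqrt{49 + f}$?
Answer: $\sqrt{-60 + 2 i \sqrt{10}} \approx 0.40768 + 7.7567 i$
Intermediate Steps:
$\sqrt{m{\left(-89,-137 \right)} + G{\left(-132 \right)}} = \sqrt{\sqrt{49 - 89} + \left(72 - 132\right)} = \sqrt{\sqrt{-40} - 60} = \sqrt{2 i \sqrt{10} - 60} = \sqrt{-60 + 2 i \sqrt{10}}$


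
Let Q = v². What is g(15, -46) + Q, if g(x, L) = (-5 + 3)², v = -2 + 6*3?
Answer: 260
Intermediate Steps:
v = 16 (v = -2 + 18 = 16)
g(x, L) = 4 (g(x, L) = (-2)² = 4)
Q = 256 (Q = 16² = 256)
g(15, -46) + Q = 4 + 256 = 260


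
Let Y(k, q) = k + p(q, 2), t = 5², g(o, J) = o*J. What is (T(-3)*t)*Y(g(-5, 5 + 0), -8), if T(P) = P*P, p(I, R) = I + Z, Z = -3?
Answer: -8100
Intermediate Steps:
p(I, R) = -3 + I (p(I, R) = I - 3 = -3 + I)
g(o, J) = J*o
t = 25
T(P) = P²
Y(k, q) = -3 + k + q (Y(k, q) = k + (-3 + q) = -3 + k + q)
(T(-3)*t)*Y(g(-5, 5 + 0), -8) = ((-3)²*25)*(-3 + (5 + 0)*(-5) - 8) = (9*25)*(-3 + 5*(-5) - 8) = 225*(-3 - 25 - 8) = 225*(-36) = -8100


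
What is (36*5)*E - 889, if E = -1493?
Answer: -269629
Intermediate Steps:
(36*5)*E - 889 = (36*5)*(-1493) - 889 = 180*(-1493) - 889 = -268740 - 889 = -269629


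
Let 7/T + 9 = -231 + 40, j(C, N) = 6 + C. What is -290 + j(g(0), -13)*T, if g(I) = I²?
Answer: -29021/100 ≈ -290.21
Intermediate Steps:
T = -7/200 (T = 7/(-9 + (-231 + 40)) = 7/(-9 - 191) = 7/(-200) = 7*(-1/200) = -7/200 ≈ -0.035000)
-290 + j(g(0), -13)*T = -290 + (6 + 0²)*(-7/200) = -290 + (6 + 0)*(-7/200) = -290 + 6*(-7/200) = -290 - 21/100 = -29021/100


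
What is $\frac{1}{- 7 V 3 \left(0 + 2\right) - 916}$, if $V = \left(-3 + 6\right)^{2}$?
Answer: $- \frac{1}{1294} \approx -0.0007728$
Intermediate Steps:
$V = 9$ ($V = 3^{2} = 9$)
$\frac{1}{- 7 V 3 \left(0 + 2\right) - 916} = \frac{1}{\left(-7\right) 9 \cdot 3 \left(0 + 2\right) - 916} = \frac{1}{- 63 \cdot 3 \cdot 2 - 916} = \frac{1}{\left(-63\right) 6 - 916} = \frac{1}{-378 - 916} = \frac{1}{-1294} = - \frac{1}{1294}$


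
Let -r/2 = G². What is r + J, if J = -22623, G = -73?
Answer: -33281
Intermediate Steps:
r = -10658 (r = -2*(-73)² = -2*5329 = -10658)
r + J = -10658 - 22623 = -33281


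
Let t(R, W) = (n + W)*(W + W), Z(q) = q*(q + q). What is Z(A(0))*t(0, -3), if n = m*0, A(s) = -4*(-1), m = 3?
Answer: 576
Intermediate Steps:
A(s) = 4
n = 0 (n = 3*0 = 0)
Z(q) = 2*q² (Z(q) = q*(2*q) = 2*q²)
t(R, W) = 2*W² (t(R, W) = (0 + W)*(W + W) = W*(2*W) = 2*W²)
Z(A(0))*t(0, -3) = (2*4²)*(2*(-3)²) = (2*16)*(2*9) = 32*18 = 576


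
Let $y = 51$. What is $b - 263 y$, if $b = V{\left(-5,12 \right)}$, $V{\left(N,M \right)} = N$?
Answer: $-13418$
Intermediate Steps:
$b = -5$
$b - 263 y = -5 - 13413 = -13418$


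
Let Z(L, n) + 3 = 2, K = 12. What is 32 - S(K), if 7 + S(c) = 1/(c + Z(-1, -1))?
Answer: 428/11 ≈ 38.909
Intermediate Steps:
Z(L, n) = -1 (Z(L, n) = -3 + 2 = -1)
S(c) = -7 + 1/(-1 + c) (S(c) = -7 + 1/(c - 1) = -7 + 1/(-1 + c))
32 - S(K) = 32 - (8 - 7*12)/(-1 + 12) = 32 - (8 - 84)/11 = 32 - (-76)/11 = 32 - 1*(-76/11) = 32 + 76/11 = 428/11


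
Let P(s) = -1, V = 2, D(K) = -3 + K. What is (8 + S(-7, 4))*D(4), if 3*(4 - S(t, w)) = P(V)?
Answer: 37/3 ≈ 12.333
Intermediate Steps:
S(t, w) = 13/3 (S(t, w) = 4 - 1/3*(-1) = 4 + 1/3 = 13/3)
(8 + S(-7, 4))*D(4) = (8 + 13/3)*(-3 + 4) = (37/3)*1 = 37/3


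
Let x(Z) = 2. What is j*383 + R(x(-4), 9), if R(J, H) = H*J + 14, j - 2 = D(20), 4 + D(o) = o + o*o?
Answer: 160126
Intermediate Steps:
D(o) = -4 + o + o**2 (D(o) = -4 + (o + o*o) = -4 + (o + o**2) = -4 + o + o**2)
j = 418 (j = 2 + (-4 + 20 + 20**2) = 2 + (-4 + 20 + 400) = 2 + 416 = 418)
R(J, H) = 14 + H*J
j*383 + R(x(-4), 9) = 418*383 + (14 + 9*2) = 160094 + (14 + 18) = 160094 + 32 = 160126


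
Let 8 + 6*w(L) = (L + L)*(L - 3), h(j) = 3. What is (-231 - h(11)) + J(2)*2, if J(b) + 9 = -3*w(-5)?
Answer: -324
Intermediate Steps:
w(L) = -4/3 + L*(-3 + L)/3 (w(L) = -4/3 + ((L + L)*(L - 3))/6 = -4/3 + ((2*L)*(-3 + L))/6 = -4/3 + (2*L*(-3 + L))/6 = -4/3 + L*(-3 + L)/3)
J(b) = -45 (J(b) = -9 - 3*(-4/3 - 1*(-5) + (⅓)*(-5)²) = -9 - 3*(-4/3 + 5 + (⅓)*25) = -9 - 3*(-4/3 + 5 + 25/3) = -9 - 3*12 = -9 - 36 = -45)
(-231 - h(11)) + J(2)*2 = (-231 - 1*3) - 45*2 = (-231 - 3) - 90 = -234 - 90 = -324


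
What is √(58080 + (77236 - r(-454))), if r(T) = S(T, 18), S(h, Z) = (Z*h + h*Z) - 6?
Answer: √151666 ≈ 389.44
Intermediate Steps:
S(h, Z) = -6 + 2*Z*h (S(h, Z) = (Z*h + Z*h) - 6 = 2*Z*h - 6 = -6 + 2*Z*h)
r(T) = -6 + 36*T (r(T) = -6 + 2*18*T = -6 + 36*T)
√(58080 + (77236 - r(-454))) = √(58080 + (77236 - (-6 + 36*(-454)))) = √(58080 + (77236 - (-6 - 16344))) = √(58080 + (77236 - 1*(-16350))) = √(58080 + (77236 + 16350)) = √(58080 + 93586) = √151666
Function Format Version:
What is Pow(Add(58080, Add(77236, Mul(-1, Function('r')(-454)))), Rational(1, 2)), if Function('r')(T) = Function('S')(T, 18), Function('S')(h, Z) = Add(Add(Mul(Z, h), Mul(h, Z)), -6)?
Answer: Pow(151666, Rational(1, 2)) ≈ 389.44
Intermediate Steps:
Function('S')(h, Z) = Add(-6, Mul(2, Z, h)) (Function('S')(h, Z) = Add(Add(Mul(Z, h), Mul(Z, h)), -6) = Add(Mul(2, Z, h), -6) = Add(-6, Mul(2, Z, h)))
Function('r')(T) = Add(-6, Mul(36, T)) (Function('r')(T) = Add(-6, Mul(2, 18, T)) = Add(-6, Mul(36, T)))
Pow(Add(58080, Add(77236, Mul(-1, Function('r')(-454)))), Rational(1, 2)) = Pow(Add(58080, Add(77236, Mul(-1, Add(-6, Mul(36, -454))))), Rational(1, 2)) = Pow(Add(58080, Add(77236, Mul(-1, Add(-6, -16344)))), Rational(1, 2)) = Pow(Add(58080, Add(77236, Mul(-1, -16350))), Rational(1, 2)) = Pow(Add(58080, Add(77236, 16350)), Rational(1, 2)) = Pow(Add(58080, 93586), Rational(1, 2)) = Pow(151666, Rational(1, 2))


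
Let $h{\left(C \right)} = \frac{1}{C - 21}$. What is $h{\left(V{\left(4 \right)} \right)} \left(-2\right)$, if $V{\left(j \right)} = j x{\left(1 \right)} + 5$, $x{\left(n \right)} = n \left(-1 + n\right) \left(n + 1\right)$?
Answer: $\frac{1}{8} \approx 0.125$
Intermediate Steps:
$x{\left(n \right)} = n \left(1 + n\right) \left(-1 + n\right)$ ($x{\left(n \right)} = n \left(-1 + n\right) \left(1 + n\right) = n \left(1 + n\right) \left(-1 + n\right)$)
$V{\left(j \right)} = 5$ ($V{\left(j \right)} = j \left(1^{3} - 1\right) + 5 = j \left(1 - 1\right) + 5 = j 0 + 5 = 0 + 5 = 5$)
$h{\left(C \right)} = \frac{1}{-21 + C}$
$h{\left(V{\left(4 \right)} \right)} \left(-2\right) = \frac{1}{-21 + 5} \left(-2\right) = \frac{1}{-16} \left(-2\right) = \left(- \frac{1}{16}\right) \left(-2\right) = \frac{1}{8}$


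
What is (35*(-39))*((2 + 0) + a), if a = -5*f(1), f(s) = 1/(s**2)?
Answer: 4095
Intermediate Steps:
f(s) = s**(-2)
a = -5 (a = -5/1**2 = -5*1 = -5)
(35*(-39))*((2 + 0) + a) = (35*(-39))*((2 + 0) - 5) = -1365*(2 - 5) = -1365*(-3) = 4095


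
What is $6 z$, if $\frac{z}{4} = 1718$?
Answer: $41232$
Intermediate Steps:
$z = 6872$ ($z = 4 \cdot 1718 = 6872$)
$6 z = 6 \cdot 6872 = 41232$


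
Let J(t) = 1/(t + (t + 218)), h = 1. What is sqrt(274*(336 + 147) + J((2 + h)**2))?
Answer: sqrt(1842730067)/118 ≈ 363.79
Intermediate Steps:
J(t) = 1/(218 + 2*t) (J(t) = 1/(t + (218 + t)) = 1/(218 + 2*t))
sqrt(274*(336 + 147) + J((2 + h)**2)) = sqrt(274*(336 + 147) + 1/(2*(109 + (2 + 1)**2))) = sqrt(274*483 + 1/(2*(109 + 3**2))) = sqrt(132342 + 1/(2*(109 + 9))) = sqrt(132342 + (1/2)/118) = sqrt(132342 + (1/2)*(1/118)) = sqrt(132342 + 1/236) = sqrt(31232713/236) = sqrt(1842730067)/118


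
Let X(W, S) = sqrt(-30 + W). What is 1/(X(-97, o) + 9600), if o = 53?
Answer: 9600/92160127 - I*sqrt(127)/92160127 ≈ 0.00010417 - 1.2228e-7*I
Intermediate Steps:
1/(X(-97, o) + 9600) = 1/(sqrt(-30 - 97) + 9600) = 1/(sqrt(-127) + 9600) = 1/(I*sqrt(127) + 9600) = 1/(9600 + I*sqrt(127))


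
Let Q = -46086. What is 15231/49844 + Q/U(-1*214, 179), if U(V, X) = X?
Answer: -2294384235/8922076 ≈ -257.16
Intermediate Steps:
15231/49844 + Q/U(-1*214, 179) = 15231/49844 - 46086/179 = -2294384235/8922076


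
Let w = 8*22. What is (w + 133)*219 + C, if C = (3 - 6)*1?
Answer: 67668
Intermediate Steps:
w = 176
C = -3 (C = -3*1 = -3)
(w + 133)*219 + C = (176 + 133)*219 - 3 = 309*219 - 3 = 67671 - 3 = 67668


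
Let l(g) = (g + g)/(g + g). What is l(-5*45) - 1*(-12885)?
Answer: 12886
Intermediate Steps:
l(g) = 1 (l(g) = (2*g)/((2*g)) = (2*g)*(1/(2*g)) = 1)
l(-5*45) - 1*(-12885) = 1 - 1*(-12885) = 1 + 12885 = 12886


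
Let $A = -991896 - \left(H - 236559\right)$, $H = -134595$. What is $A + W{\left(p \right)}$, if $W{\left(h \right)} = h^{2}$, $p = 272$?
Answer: $-546758$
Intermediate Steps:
$A = -620742$ ($A = -991896 - \left(-134595 - 236559\right) = -991896 - -371154 = -991896 + 371154 = -620742$)
$A + W{\left(p \right)} = -620742 + 272^{2} = -620742 + 73984 = -546758$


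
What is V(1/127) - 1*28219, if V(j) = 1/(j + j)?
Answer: -56311/2 ≈ -28156.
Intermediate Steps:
V(j) = 1/(2*j)
V(1/127) - 1*28219 = 1/(2*(1/127)) - 1*28219 = 1/(2*(1/127)) - 28219 = (½)*127 - 28219 = 127/2 - 28219 = -56311/2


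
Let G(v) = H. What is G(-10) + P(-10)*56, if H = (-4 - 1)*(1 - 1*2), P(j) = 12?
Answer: 677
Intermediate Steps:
H = 5 (H = -5*(1 - 2) = -5*(-1) = 5)
G(v) = 5
G(-10) + P(-10)*56 = 5 + 12*56 = 5 + 672 = 677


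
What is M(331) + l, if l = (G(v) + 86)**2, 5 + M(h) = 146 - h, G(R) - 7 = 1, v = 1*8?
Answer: 8646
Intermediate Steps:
v = 8
G(R) = 8 (G(R) = 7 + 1 = 8)
M(h) = 141 - h (M(h) = -5 + (146 - h) = 141 - h)
l = 8836 (l = (8 + 86)**2 = 94**2 = 8836)
M(331) + l = (141 - 1*331) + 8836 = (141 - 331) + 8836 = -190 + 8836 = 8646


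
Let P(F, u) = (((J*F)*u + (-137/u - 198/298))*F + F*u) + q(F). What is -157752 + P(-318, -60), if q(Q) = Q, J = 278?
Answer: -2513462858969/1490 ≈ -1.6869e+9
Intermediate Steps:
P(F, u) = F + F*u + F*(-99/149 - 137/u + 278*F*u) (P(F, u) = (((278*F)*u + (-137/u - 198/298))*F + F*u) + F = ((278*F*u + (-137/u - 198*1/298))*F + F*u) + F = ((278*F*u + (-137/u - 99/149))*F + F*u) + F = ((278*F*u + (-99/149 - 137/u))*F + F*u) + F = ((-99/149 - 137/u + 278*F*u)*F + F*u) + F = (F*(-99/149 - 137/u + 278*F*u) + F*u) + F = (F*u + F*(-99/149 - 137/u + 278*F*u)) + F = F + F*u + F*(-99/149 - 137/u + 278*F*u))
-157752 + P(-318, -60) = -157752 + (1/149)*(-318)*(-20413 - 60*(50 + 149*(-60) + 41422*(-318)*(-60)))/(-60) = -157752 + (1/149)*(-318)*(-1/60)*(-20413 - 60*(50 - 8940 + 790331760)) = -157752 + (1/149)*(-318)*(-1/60)*(-20413 - 60*790322870) = -157752 + (1/149)*(-318)*(-1/60)*(-20413 - 47419372200) = -157752 + (1/149)*(-318)*(-1/60)*(-47419392613) = -157752 - 2513227808489/1490 = -2513462858969/1490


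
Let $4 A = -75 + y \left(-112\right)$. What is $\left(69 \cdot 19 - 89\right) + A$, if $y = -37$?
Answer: $\frac{8957}{4} \approx 2239.3$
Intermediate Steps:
$A = \frac{4069}{4}$ ($A = \frac{-75 - -4144}{4} = \frac{-75 + 4144}{4} = \frac{1}{4} \cdot 4069 = \frac{4069}{4} \approx 1017.3$)
$\left(69 \cdot 19 - 89\right) + A = \left(69 \cdot 19 - 89\right) + \frac{4069}{4} = \left(1311 - 89\right) + \frac{4069}{4} = 1222 + \frac{4069}{4} = \frac{8957}{4}$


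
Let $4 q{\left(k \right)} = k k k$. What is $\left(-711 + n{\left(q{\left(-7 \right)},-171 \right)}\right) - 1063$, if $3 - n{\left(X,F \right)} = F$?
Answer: $-1600$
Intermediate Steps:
$q{\left(k \right)} = \frac{k^{3}}{4}$ ($q{\left(k \right)} = \frac{k k k}{4} = \frac{k^{2} k}{4} = \frac{k^{3}}{4}$)
$n{\left(X,F \right)} = 3 - F$
$\left(-711 + n{\left(q{\left(-7 \right)},-171 \right)}\right) - 1063 = \left(-711 + \left(3 - -171\right)\right) - 1063 = \left(-711 + \left(3 + 171\right)\right) - 1063 = \left(-711 + 174\right) - 1063 = -537 - 1063 = -1600$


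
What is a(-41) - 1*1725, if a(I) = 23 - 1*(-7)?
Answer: -1695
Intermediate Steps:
a(I) = 30 (a(I) = 23 + 7 = 30)
a(-41) - 1*1725 = 30 - 1*1725 = 30 - 1725 = -1695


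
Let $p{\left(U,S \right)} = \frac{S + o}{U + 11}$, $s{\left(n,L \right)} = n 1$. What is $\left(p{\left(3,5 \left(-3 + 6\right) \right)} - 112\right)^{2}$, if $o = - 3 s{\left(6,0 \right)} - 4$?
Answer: $\frac{50625}{4} \approx 12656.0$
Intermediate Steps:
$s{\left(n,L \right)} = n$
$o = -22$ ($o = \left(-3\right) 6 - 4 = -18 - 4 = -22$)
$p{\left(U,S \right)} = \frac{-22 + S}{11 + U}$ ($p{\left(U,S \right)} = \frac{S - 22}{U + 11} = \frac{-22 + S}{11 + U}$)
$\left(p{\left(3,5 \left(-3 + 6\right) \right)} - 112\right)^{2} = \left(\frac{-22 + 5 \left(-3 + 6\right)}{11 + 3} - 112\right)^{2} = \left(\frac{-22 + 5 \cdot 3}{14} - 112\right)^{2} = \left(\frac{-22 + 15}{14} - 112\right)^{2} = \left(\frac{1}{14} \left(-7\right) - 112\right)^{2} = \left(- \frac{1}{2} - 112\right)^{2} = \left(- \frac{225}{2}\right)^{2} = \frac{50625}{4}$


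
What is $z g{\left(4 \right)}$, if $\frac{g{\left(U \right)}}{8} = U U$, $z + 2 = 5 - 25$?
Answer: $-2816$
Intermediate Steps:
$z = -22$ ($z = -2 + \left(5 - 25\right) = -2 - 20 = -22$)
$g{\left(U \right)} = 8 U^{2}$ ($g{\left(U \right)} = 8 U U = 8 U^{2}$)
$z g{\left(4 \right)} = - 22 \cdot 8 \cdot 4^{2} = - 22 \cdot 8 \cdot 16 = \left(-22\right) 128 = -2816$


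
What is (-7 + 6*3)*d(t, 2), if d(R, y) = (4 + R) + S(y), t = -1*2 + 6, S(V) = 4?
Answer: 132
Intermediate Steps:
t = 4 (t = -2 + 6 = 4)
d(R, y) = 8 + R (d(R, y) = (4 + R) + 4 = 8 + R)
(-7 + 6*3)*d(t, 2) = (-7 + 6*3)*(8 + 4) = (-7 + 18)*12 = 11*12 = 132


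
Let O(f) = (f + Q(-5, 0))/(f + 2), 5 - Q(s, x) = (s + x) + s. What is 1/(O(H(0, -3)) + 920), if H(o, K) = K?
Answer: 1/908 ≈ 0.0011013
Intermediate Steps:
Q(s, x) = 5 - x - 2*s (Q(s, x) = 5 - ((s + x) + s) = 5 - (x + 2*s) = 5 + (-x - 2*s) = 5 - x - 2*s)
O(f) = (15 + f)/(2 + f) (O(f) = (f + (5 - 1*0 - 2*(-5)))/(f + 2) = (f + (5 + 0 + 10))/(2 + f) = (f + 15)/(2 + f) = (15 + f)/(2 + f))
1/(O(H(0, -3)) + 920) = 1/((15 - 3)/(2 - 3) + 920) = 1/(12/(-1) + 920) = 1/(-1*12 + 920) = 1/(-12 + 920) = 1/908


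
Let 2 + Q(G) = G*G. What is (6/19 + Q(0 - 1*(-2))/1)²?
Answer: 1936/361 ≈ 5.3629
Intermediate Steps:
Q(G) = -2 + G² (Q(G) = -2 + G*G = -2 + G²)
(6/19 + Q(0 - 1*(-2))/1)² = (6/19 + (-2 + (0 - 1*(-2))²)/1)² = (6*(1/19) + (-2 + (0 + 2)²)*1)² = (6/19 + (-2 + 2²)*1)² = (6/19 + (-2 + 4)*1)² = (6/19 + 2*1)² = (6/19 + 2)² = (44/19)² = 1936/361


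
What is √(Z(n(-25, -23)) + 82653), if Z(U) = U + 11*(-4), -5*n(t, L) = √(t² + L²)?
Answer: √(2065225 - 5*√1154)/5 ≈ 287.41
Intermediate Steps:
n(t, L) = -√(L² + t²)/5 (n(t, L) = -√(t² + L²)/5 = -√(L² + t²)/5)
Z(U) = -44 + U (Z(U) = U - 44 = -44 + U)
√(Z(n(-25, -23)) + 82653) = √((-44 - √((-23)² + (-25)²)/5) + 82653) = √((-44 - √(529 + 625)/5) + 82653) = √((-44 - √1154/5) + 82653) = √(82609 - √1154/5)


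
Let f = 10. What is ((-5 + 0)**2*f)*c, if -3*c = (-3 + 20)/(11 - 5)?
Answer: -2125/9 ≈ -236.11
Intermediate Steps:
c = -17/18 (c = -(-3 + 20)/(3*(11 - 5)) = -17/(3*6) = -1/3*17/6 = -17/18 ≈ -0.94444)
((-5 + 0)**2*f)*c = ((-5 + 0)**2*10)*(-17/18) = ((-5)**2*10)*(-17/18) = (25*10)*(-17/18) = 250*(-17/18) = -2125/9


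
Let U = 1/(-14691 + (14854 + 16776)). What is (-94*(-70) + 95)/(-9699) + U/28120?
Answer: -1059822409767/1539957690440 ≈ -0.68822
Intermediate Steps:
U = 1/16939 (U = 1/(-14691 + 31630) = 1/16939 ≈ 5.9035e-5)
(-94*(-70) + 95)/(-9699) + U/28120 = (-94*(-70) + 95)/(-9699) + (1/16939)/28120 = (6580 + 95)*(-1/9699) + (1/16939)*(1/28120) = 6675*(-1/9699) + 1/476324680 = -2225/3233 + 1/476324680 = -1059822409767/1539957690440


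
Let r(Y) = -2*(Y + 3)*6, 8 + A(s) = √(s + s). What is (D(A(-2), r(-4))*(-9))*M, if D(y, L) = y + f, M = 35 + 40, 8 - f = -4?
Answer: -2700 - 1350*I ≈ -2700.0 - 1350.0*I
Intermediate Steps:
f = 12 (f = 8 - 1*(-4) = 8 + 4 = 12)
A(s) = -8 + √2*√s (A(s) = -8 + √(s + s) = -8 + √(2*s) = -8 + √2*√s)
r(Y) = -36 - 12*Y (r(Y) = -2*(3 + Y)*6 = (-6 - 2*Y)*6 = -36 - 12*Y)
M = 75
D(y, L) = 12 + y (D(y, L) = y + 12 = 12 + y)
(D(A(-2), r(-4))*(-9))*M = ((12 + (-8 + √2*√(-2)))*(-9))*75 = ((12 + (-8 + √2*(I*√2)))*(-9))*75 = ((12 + (-8 + 2*I))*(-9))*75 = ((4 + 2*I)*(-9))*75 = (-36 - 18*I)*75 = -2700 - 1350*I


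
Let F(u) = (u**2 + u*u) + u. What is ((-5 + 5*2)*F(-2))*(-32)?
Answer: -960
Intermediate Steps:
F(u) = u + 2*u**2 (F(u) = (u**2 + u**2) + u = 2*u**2 + u = u + 2*u**2)
((-5 + 5*2)*F(-2))*(-32) = ((-5 + 5*2)*(-2*(1 + 2*(-2))))*(-32) = ((-5 + 10)*(-2*(1 - 4)))*(-32) = (5*(-2*(-3)))*(-32) = (5*6)*(-32) = 30*(-32) = -960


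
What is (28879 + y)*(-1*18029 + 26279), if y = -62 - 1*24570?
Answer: 35037750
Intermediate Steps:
y = -24632 (y = -62 - 24570 = -24632)
(28879 + y)*(-1*18029 + 26279) = (28879 - 24632)*(-1*18029 + 26279) = 4247*(-18029 + 26279) = 4247*8250 = 35037750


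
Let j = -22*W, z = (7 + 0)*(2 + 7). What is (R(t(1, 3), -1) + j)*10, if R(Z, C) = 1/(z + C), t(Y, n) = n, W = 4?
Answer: -27275/31 ≈ -879.84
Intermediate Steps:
z = 63 (z = 7*9 = 63)
j = -88 (j = -22*4 = -88)
R(Z, C) = 1/(63 + C)
(R(t(1, 3), -1) + j)*10 = (1/(63 - 1) - 88)*10 = (1/62 - 88)*10 = -5455/62*10 = -27275/31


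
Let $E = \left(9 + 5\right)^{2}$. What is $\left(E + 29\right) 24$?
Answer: $5400$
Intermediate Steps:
$E = 196$ ($E = 14^{2} = 196$)
$\left(E + 29\right) 24 = \left(196 + 29\right) 24 = 225 \cdot 24 = 5400$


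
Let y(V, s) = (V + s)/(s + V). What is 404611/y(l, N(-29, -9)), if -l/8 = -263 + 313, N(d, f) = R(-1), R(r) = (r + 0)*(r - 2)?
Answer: 404611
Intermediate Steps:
R(r) = r*(-2 + r)
N(d, f) = 3 (N(d, f) = -(-2 - 1) = -1*(-3) = 3)
l = -400 (l = -8*(-263 + 313) = -8*50 = -400)
y(V, s) = 1 (y(V, s) = (V + s)/(V + s) = 1)
404611/y(l, N(-29, -9)) = 404611/1 = 404611*1 = 404611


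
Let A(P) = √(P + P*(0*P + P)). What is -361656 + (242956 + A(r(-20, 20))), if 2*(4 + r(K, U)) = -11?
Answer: -118700 + √323/2 ≈ -1.1869e+5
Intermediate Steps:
r(K, U) = -19/2 (r(K, U) = -4 + (½)*(-11) = -4 - 11/2 = -19/2)
A(P) = √(P + P²) (A(P) = √(P + P*(0 + P)) = √(P + P*P) = √(P + P²))
-361656 + (242956 + A(r(-20, 20))) = -361656 + (242956 + √(-19*(1 - 19/2)/2)) = -361656 + (242956 + √(-19/2*(-17/2))) = -361656 + (242956 + √(323/4)) = -361656 + (242956 + √323/2) = -118700 + √323/2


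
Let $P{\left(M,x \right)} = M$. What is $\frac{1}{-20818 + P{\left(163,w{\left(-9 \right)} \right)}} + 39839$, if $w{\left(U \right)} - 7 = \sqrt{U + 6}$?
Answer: $\frac{822874544}{20655} \approx 39839.0$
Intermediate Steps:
$w{\left(U \right)} = 7 + \sqrt{6 + U}$ ($w{\left(U \right)} = 7 + \sqrt{U + 6} = 7 + \sqrt{6 + U}$)
$\frac{1}{-20818 + P{\left(163,w{\left(-9 \right)} \right)}} + 39839 = \frac{1}{-20818 + 163} + 39839 = \frac{1}{-20655} + 39839 = - \frac{1}{20655} + 39839 = \frac{822874544}{20655}$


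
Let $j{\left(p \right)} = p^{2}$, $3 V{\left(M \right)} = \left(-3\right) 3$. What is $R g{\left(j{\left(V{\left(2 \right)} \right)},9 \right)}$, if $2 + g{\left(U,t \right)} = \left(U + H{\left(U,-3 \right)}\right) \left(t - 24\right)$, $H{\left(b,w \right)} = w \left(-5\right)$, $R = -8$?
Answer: $2896$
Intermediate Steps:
$H{\left(b,w \right)} = - 5 w$
$V{\left(M \right)} = -3$ ($V{\left(M \right)} = \frac{\left(-3\right) 3}{3} = \frac{1}{3} \left(-9\right) = -3$)
$g{\left(U,t \right)} = -2 + \left(-24 + t\right) \left(15 + U\right)$ ($g{\left(U,t \right)} = -2 + \left(U - -15\right) \left(t - 24\right) = -2 + \left(U + 15\right) \left(-24 + t\right) = -2 + \left(15 + U\right) \left(-24 + t\right) = -2 + \left(-24 + t\right) \left(15 + U\right)$)
$R g{\left(j{\left(V{\left(2 \right)} \right)},9 \right)} = - 8 \left(-362 - 24 \left(-3\right)^{2} + 15 \cdot 9 + \left(-3\right)^{2} \cdot 9\right) = - 8 \left(-362 - 216 + 135 + 9 \cdot 9\right) = - 8 \left(-362 - 216 + 135 + 81\right) = \left(-8\right) \left(-362\right) = 2896$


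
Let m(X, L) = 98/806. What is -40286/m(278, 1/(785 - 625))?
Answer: -16235258/49 ≈ -3.3133e+5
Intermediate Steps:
m(X, L) = 49/403 (m(X, L) = 98*(1/806) = 49/403)
-40286/m(278, 1/(785 - 625)) = -40286/49/403 = -40286*403/49 = -16235258/49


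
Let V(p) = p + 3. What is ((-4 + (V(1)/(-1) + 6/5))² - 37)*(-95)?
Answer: -4389/5 ≈ -877.80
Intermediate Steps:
V(p) = 3 + p
((-4 + (V(1)/(-1) + 6/5))² - 37)*(-95) = ((-4 + ((3 + 1)/(-1) + 6/5))² - 37)*(-95) = ((-4 + (4*(-1) + 6*(⅕)))² - 37)*(-95) = ((-4 + (-4 + 6/5))² - 37)*(-95) = ((-4 - 14/5)² - 37)*(-95) = ((-34/5)² - 37)*(-95) = (1156/25 - 37)*(-95) = (231/25)*(-95) = -4389/5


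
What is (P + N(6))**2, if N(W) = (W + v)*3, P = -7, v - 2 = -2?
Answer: 121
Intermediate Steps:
v = 0 (v = 2 - 2 = 0)
N(W) = 3*W (N(W) = (W + 0)*3 = W*3 = 3*W)
(P + N(6))**2 = (-7 + 3*6)**2 = (-7 + 18)**2 = 11**2 = 121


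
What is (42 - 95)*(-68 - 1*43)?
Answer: 5883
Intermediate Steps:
(42 - 95)*(-68 - 1*43) = -53*(-68 - 43) = -53*(-111) = 5883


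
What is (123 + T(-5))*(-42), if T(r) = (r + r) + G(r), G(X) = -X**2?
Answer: -3696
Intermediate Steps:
T(r) = -r**2 + 2*r (T(r) = (r + r) - r**2 = 2*r - r**2 = -r**2 + 2*r)
(123 + T(-5))*(-42) = (123 - 5*(2 - 1*(-5)))*(-42) = (123 - 5*(2 + 5))*(-42) = (123 - 5*7)*(-42) = (123 - 35)*(-42) = 88*(-42) = -3696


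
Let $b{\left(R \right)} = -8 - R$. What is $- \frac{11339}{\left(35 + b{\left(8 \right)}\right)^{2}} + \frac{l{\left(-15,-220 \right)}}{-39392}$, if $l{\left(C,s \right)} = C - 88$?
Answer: $- \frac{446628705}{14220512} \approx -31.407$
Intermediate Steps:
$l{\left(C,s \right)} = -88 + C$ ($l{\left(C,s \right)} = C - 88 = -88 + C$)
$- \frac{11339}{\left(35 + b{\left(8 \right)}\right)^{2}} + \frac{l{\left(-15,-220 \right)}}{-39392} = - \frac{11339}{\left(35 - 16\right)^{2}} + \frac{-88 - 15}{-39392} = - \frac{11339}{\left(35 - 16\right)^{2}} - - \frac{103}{39392} = - \frac{11339}{\left(35 - 16\right)^{2}} + \frac{103}{39392} = - \frac{11339}{19^{2}} + \frac{103}{39392} = - \frac{11339}{361} + \frac{103}{39392} = - \frac{446628705}{14220512}$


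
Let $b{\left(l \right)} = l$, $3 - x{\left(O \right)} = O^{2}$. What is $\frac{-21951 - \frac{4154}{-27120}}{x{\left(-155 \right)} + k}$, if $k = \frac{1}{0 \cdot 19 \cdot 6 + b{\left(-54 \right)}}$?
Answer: $\frac{2678881347}{2931647140} \approx 0.91378$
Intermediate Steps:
$x{\left(O \right)} = 3 - O^{2}$
$k = - \frac{1}{54}$ ($k = \frac{1}{0 \cdot 19 \cdot 6 - 54} = \frac{1}{0 \cdot 6 - 54} = \frac{1}{0 - 54} = \frac{1}{-54} = - \frac{1}{54} \approx -0.018519$)
$\frac{-21951 - \frac{4154}{-27120}}{x{\left(-155 \right)} + k} = \frac{-21951 - \frac{4154}{-27120}}{\left(3 - \left(-155\right)^{2}\right) - \frac{1}{54}} = \frac{-21951 - - \frac{2077}{13560}}{\left(3 - 24025\right) - \frac{1}{54}} = \frac{-21951 + \frac{2077}{13560}}{\left(3 - 24025\right) - \frac{1}{54}} = - \frac{297653483}{13560 \left(-24022 - \frac{1}{54}\right)} = - \frac{297653483}{13560 \left(- \frac{1297189}{54}\right)} = \left(- \frac{297653483}{13560}\right) \left(- \frac{54}{1297189}\right) = \frac{2678881347}{2931647140}$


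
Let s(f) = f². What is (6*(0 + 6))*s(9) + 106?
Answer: 3022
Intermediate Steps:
(6*(0 + 6))*s(9) + 106 = (6*(0 + 6))*9² + 106 = (6*6)*81 + 106 = 36*81 + 106 = 2916 + 106 = 3022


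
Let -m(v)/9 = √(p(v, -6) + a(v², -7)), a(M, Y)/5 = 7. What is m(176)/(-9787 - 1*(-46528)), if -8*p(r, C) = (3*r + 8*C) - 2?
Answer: -9*I*√11/24494 ≈ -0.0012187*I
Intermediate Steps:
a(M, Y) = 35 (a(M, Y) = 5*7 = 35)
p(r, C) = ¼ - C - 3*r/8 (p(r, C) = -((3*r + 8*C) - 2)/8 = -(-2 + 3*r + 8*C)/8 = ¼ - C - 3*r/8)
m(v) = -9*√(165/4 - 3*v/8) (m(v) = -9*√((¼ - 1*(-6) - 3*v/8) + 35) = -9*√((¼ + 6 - 3*v/8) + 35) = -9*√((25/4 - 3*v/8) + 35) = -9*√(165/4 - 3*v/8))
m(176)/(-9787 - 1*(-46528)) = (-9*√(660 - 6*176)/4)/(-9787 - 1*(-46528)) = (-9*√(660 - 1056)/4)/(-9787 + 46528) = -27*I*√11/2/36741 = -27*I*√11/2*(1/36741) = -9*I*√11/24494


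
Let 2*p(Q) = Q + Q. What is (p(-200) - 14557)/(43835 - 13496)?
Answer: -4919/10113 ≈ -0.48640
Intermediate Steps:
p(Q) = Q (p(Q) = (Q + Q)/2 = (2*Q)/2 = Q)
(p(-200) - 14557)/(43835 - 13496) = (-200 - 14557)/(43835 - 13496) = -14757/30339 = -14757*1/30339 = -4919/10113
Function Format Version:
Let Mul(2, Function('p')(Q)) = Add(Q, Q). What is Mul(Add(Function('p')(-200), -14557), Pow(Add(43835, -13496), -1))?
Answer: Rational(-4919, 10113) ≈ -0.48640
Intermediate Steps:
Function('p')(Q) = Q (Function('p')(Q) = Mul(Rational(1, 2), Add(Q, Q)) = Mul(Rational(1, 2), Mul(2, Q)) = Q)
Mul(Add(Function('p')(-200), -14557), Pow(Add(43835, -13496), -1)) = Mul(Add(-200, -14557), Pow(Add(43835, -13496), -1)) = Mul(-14757, Pow(30339, -1)) = Mul(-14757, Rational(1, 30339)) = Rational(-4919, 10113)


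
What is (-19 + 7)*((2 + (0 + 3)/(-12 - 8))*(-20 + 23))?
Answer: -333/5 ≈ -66.600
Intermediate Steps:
(-19 + 7)*((2 + (0 + 3)/(-12 - 8))*(-20 + 23)) = -12*(2 + 3/(-20))*3 = -12*(2 + 3*(-1/20))*3 = -12*(2 - 3/20)*3 = -111*3/5 = -12*111/20 = -333/5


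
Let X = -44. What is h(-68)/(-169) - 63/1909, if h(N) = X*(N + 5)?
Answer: -5302395/322621 ≈ -16.435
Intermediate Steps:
h(N) = -220 - 44*N (h(N) = -44*(N + 5) = -44*(5 + N) = -220 - 44*N)
h(-68)/(-169) - 63/1909 = (-220 - 44*(-68))/(-169) - 63/1909 = (-220 + 2992)*(-1/169) - 63*1/1909 = 2772*(-1/169) - 63/1909 = -2772/169 - 63/1909 = -5302395/322621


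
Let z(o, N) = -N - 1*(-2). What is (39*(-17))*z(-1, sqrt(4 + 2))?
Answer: -1326 + 663*sqrt(6) ≈ 298.01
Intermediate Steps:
z(o, N) = 2 - N (z(o, N) = -N + 2 = 2 - N)
(39*(-17))*z(-1, sqrt(4 + 2)) = (39*(-17))*(2 - sqrt(4 + 2)) = -663*(2 - sqrt(6)) = -1326 + 663*sqrt(6)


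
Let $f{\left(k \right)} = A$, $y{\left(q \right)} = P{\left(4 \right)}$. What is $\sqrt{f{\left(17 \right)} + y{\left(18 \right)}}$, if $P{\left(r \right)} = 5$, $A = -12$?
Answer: $i \sqrt{7} \approx 2.6458 i$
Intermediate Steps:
$y{\left(q \right)} = 5$
$f{\left(k \right)} = -12$
$\sqrt{f{\left(17 \right)} + y{\left(18 \right)}} = \sqrt{-12 + 5} = \sqrt{-7} = i \sqrt{7}$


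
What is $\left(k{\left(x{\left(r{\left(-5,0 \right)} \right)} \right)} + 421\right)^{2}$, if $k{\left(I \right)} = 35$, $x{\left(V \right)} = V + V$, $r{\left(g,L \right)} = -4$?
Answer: $207936$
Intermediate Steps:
$x{\left(V \right)} = 2 V$
$\left(k{\left(x{\left(r{\left(-5,0 \right)} \right)} \right)} + 421\right)^{2} = \left(35 + 421\right)^{2} = 456^{2} = 207936$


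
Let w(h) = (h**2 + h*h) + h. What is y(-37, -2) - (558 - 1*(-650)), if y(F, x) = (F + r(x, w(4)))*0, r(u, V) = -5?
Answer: -1208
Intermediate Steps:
w(h) = h + 2*h**2 (w(h) = (h**2 + h**2) + h = 2*h**2 + h = h + 2*h**2)
y(F, x) = 0 (y(F, x) = (F - 5)*0 = (-5 + F)*0 = 0)
y(-37, -2) - (558 - 1*(-650)) = 0 - (558 - 1*(-650)) = 0 - (558 + 650) = 0 - 1*1208 = 0 - 1208 = -1208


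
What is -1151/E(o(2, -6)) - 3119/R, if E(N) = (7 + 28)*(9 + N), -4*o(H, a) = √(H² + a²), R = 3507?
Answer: -12828133/2752995 - 1151*√10/5495 ≈ -5.3221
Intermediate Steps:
o(H, a) = -√(H² + a²)/4
E(N) = 315 + 35*N (E(N) = 35*(9 + N) = 315 + 35*N)
-1151/E(o(2, -6)) - 3119/R = -1151/(315 + 35*(-√(2² + (-6)²)/4)) - 3119/3507 = -1151/(315 + 35*(-√(4 + 36)/4)) - 3119*1/3507 = -1151/(315 + 35*(-√10/2)) - 3119/3507 = -1151/(315 - 35*√10/2) - 3119/3507 = -3119/3507 - 1151/(315 - 35*√10/2)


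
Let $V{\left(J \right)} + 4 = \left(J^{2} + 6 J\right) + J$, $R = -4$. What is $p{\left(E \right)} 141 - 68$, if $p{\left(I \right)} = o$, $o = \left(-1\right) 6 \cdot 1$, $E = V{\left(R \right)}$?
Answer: $-914$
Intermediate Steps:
$V{\left(J \right)} = -4 + J^{2} + 7 J$ ($V{\left(J \right)} = -4 + \left(\left(J^{2} + 6 J\right) + J\right) = -4 + \left(J^{2} + 7 J\right) = -4 + J^{2} + 7 J$)
$E = -16$ ($E = -4 + \left(-4\right)^{2} + 7 \left(-4\right) = -4 + 16 - 28 = -16$)
$o = -6$ ($o = \left(-6\right) 1 = -6$)
$p{\left(I \right)} = -6$
$p{\left(E \right)} 141 - 68 = \left(-6\right) 141 - 68 = -846 - 68 = -914$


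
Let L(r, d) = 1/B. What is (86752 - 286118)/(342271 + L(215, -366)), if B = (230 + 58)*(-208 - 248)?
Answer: -26182338048/44949765887 ≈ -0.58248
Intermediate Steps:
B = -131328 (B = 288*(-456) = -131328)
L(r, d) = -1/131328 (L(r, d) = 1/(-131328) = -1/131328)
(86752 - 286118)/(342271 + L(215, -366)) = (86752 - 286118)/(342271 - 1/131328) = -199366/44949765887/131328 = -199366*131328/44949765887 = -26182338048/44949765887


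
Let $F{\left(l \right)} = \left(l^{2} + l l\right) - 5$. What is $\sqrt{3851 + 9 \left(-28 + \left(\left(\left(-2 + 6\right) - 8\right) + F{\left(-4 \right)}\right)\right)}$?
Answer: $\sqrt{3806} \approx 61.693$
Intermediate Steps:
$F{\left(l \right)} = -5 + 2 l^{2}$ ($F{\left(l \right)} = \left(l^{2} + l^{2}\right) - 5 = 2 l^{2} - 5 = -5 + 2 l^{2}$)
$\sqrt{3851 + 9 \left(-28 + \left(\left(\left(-2 + 6\right) - 8\right) + F{\left(-4 \right)}\right)\right)} = \sqrt{3851 + 9 \left(-28 + \left(\left(\left(-2 + 6\right) - 8\right) - \left(5 - 2 \left(-4\right)^{2}\right)\right)\right)} = \sqrt{3851 + 9 \left(-28 + \left(\left(4 - 8\right) + \left(-5 + 2 \cdot 16\right)\right)\right)} = \sqrt{3851 + 9 \left(-28 + \left(-4 + \left(-5 + 32\right)\right)\right)} = \sqrt{3851 + 9 \left(-28 + \left(-4 + 27\right)\right)} = \sqrt{3851 + 9 \left(-28 + 23\right)} = \sqrt{3851 + 9 \left(-5\right)} = \sqrt{3851 - 45} = \sqrt{3806}$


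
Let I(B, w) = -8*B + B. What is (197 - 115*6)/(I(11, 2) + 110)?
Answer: -493/33 ≈ -14.939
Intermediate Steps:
I(B, w) = -7*B
(197 - 115*6)/(I(11, 2) + 110) = (197 - 115*6)/(-7*11 + 110) = (197 - 690)/(-77 + 110) = -493/33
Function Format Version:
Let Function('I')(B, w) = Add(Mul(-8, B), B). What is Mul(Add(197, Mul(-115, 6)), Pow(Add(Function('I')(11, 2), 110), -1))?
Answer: Rational(-493, 33) ≈ -14.939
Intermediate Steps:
Function('I')(B, w) = Mul(-7, B)
Mul(Add(197, Mul(-115, 6)), Pow(Add(Function('I')(11, 2), 110), -1)) = Mul(Add(197, Mul(-115, 6)), Pow(Add(Mul(-7, 11), 110), -1)) = Mul(Add(197, -690), Pow(Add(-77, 110), -1)) = Mul(-493, Pow(33, -1)) = Mul(-493, Rational(1, 33)) = Rational(-493, 33)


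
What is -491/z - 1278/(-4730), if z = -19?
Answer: 1173356/44935 ≈ 26.112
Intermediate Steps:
-491/z - 1278/(-4730) = -491/(-19) - 1278/(-4730) = -491*(-1/19) - 1278*(-1/4730) = 491/19 + 639/2365 = 1173356/44935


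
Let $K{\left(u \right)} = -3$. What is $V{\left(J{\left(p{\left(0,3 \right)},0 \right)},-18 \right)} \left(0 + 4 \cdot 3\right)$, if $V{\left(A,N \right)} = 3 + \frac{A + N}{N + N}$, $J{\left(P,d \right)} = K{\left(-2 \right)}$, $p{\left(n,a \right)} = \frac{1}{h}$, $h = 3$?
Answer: $43$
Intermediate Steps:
$p{\left(n,a \right)} = \frac{1}{3}$
$J{\left(P,d \right)} = -3$
$V{\left(A,N \right)} = 3 + \frac{A + N}{2 N}$
$V{\left(J{\left(p{\left(0,3 \right)},0 \right)},-18 \right)} \left(0 + 4 \cdot 3\right) = \frac{-3 + 7 \left(-18\right)}{2 \left(-18\right)} \left(0 + 4 \cdot 3\right) = \frac{1}{2} \left(- \frac{1}{18}\right) \left(-3 - 126\right) \left(0 + 12\right) = \frac{1}{2} \left(- \frac{1}{18}\right) \left(-129\right) 12 = \frac{43}{12} \cdot 12 = 43$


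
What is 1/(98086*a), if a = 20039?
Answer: 1/1965545354 ≈ 5.0876e-10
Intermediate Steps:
1/(98086*a) = 1/(98086*20039) = (1/98086)*(1/20039) = 1/1965545354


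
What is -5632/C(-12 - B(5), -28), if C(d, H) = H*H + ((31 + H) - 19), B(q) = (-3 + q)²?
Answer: -22/3 ≈ -7.3333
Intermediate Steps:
C(d, H) = 12 + H + H² (C(d, H) = H² + (12 + H) = 12 + H + H²)
-5632/C(-12 - B(5), -28) = -5632/(12 - 28 + (-28)²) = -5632/(12 - 28 + 784) = -5632/768 = -5632*1/768 = -22/3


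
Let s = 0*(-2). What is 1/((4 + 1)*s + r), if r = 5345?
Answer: 1/5345 ≈ 0.00018709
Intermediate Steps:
s = 0
1/((4 + 1)*s + r) = 1/((4 + 1)*0 + 5345) = 1/(5*0 + 5345) = 1/(0 + 5345) = 1/5345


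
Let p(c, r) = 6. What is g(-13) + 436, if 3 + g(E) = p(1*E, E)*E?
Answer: 355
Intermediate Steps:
g(E) = -3 + 6*E
g(-13) + 436 = (-3 + 6*(-13)) + 436 = (-3 - 78) + 436 = -81 + 436 = 355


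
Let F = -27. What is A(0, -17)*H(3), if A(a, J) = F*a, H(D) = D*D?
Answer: 0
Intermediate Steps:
H(D) = D**2
A(a, J) = -27*a
A(0, -17)*H(3) = -27*0*3**2 = 0*9 = 0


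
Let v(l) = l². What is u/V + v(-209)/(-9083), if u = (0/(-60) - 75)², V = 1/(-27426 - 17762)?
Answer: -2308739691181/9083 ≈ -2.5418e+8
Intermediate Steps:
V = -1/45188 (V = 1/(-45188) = -1/45188 ≈ -2.2130e-5)
u = 5625 (u = (0*(-1/60) - 75)² = (0 - 75)² = (-75)² = 5625)
u/V + v(-209)/(-9083) = 5625/(-1/45188) + (-209)²/(-9083) = 5625*(-45188) + 43681*(-1/9083) = -254182500 - 43681/9083 = -2308739691181/9083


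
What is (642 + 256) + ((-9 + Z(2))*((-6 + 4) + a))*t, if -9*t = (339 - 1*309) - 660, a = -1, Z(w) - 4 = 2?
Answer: 1528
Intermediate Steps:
Z(w) = 6 (Z(w) = 4 + 2 = 6)
t = 70 (t = -((339 - 1*309) - 660)/9 = -((339 - 309) - 660)/9 = -(30 - 660)/9 = -⅑*(-630) = 70)
(642 + 256) + ((-9 + Z(2))*((-6 + 4) + a))*t = (642 + 256) + ((-9 + 6)*((-6 + 4) - 1))*70 = 898 - 3*(-2 - 1)*70 = 898 - 3*(-3)*70 = 898 + 9*70 = 898 + 630 = 1528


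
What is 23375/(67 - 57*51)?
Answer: -4675/568 ≈ -8.2306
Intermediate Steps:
23375/(67 - 57*51) = 23375/(67 - 2907) = 23375/(-2840) = 23375*(-1/2840) = -4675/568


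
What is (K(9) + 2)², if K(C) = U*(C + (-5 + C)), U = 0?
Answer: 4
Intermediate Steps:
K(C) = 0 (K(C) = 0*(C + (-5 + C)) = 0*(-5 + 2*C) = 0)
(K(9) + 2)² = (0 + 2)² = 2² = 4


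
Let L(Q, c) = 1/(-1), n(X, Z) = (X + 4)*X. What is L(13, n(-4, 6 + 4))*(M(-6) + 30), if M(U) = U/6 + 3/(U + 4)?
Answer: -55/2 ≈ -27.500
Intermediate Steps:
n(X, Z) = X*(4 + X) (n(X, Z) = (4 + X)*X = X*(4 + X))
M(U) = 3/(4 + U) + U/6 (M(U) = U*(1/6) + 3/(4 + U) = U/6 + 3/(4 + U) = 3/(4 + U) + U/6)
L(Q, c) = -1
L(13, n(-4, 6 + 4))*(M(-6) + 30) = -((18 + (-6)**2 + 4*(-6))/(6*(4 - 6)) + 30) = -((1/6)*(18 + 36 - 24)/(-2) + 30) = -((1/6)*(-1/2)*30 + 30) = -(-5/2 + 30) = -1*55/2 = -55/2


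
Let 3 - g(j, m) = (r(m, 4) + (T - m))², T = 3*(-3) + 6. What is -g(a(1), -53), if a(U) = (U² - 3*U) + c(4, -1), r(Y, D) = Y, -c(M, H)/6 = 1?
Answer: 6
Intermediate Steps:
c(M, H) = -6 (c(M, H) = -6*1 = -6)
T = -3 (T = -9 + 6 = -3)
a(U) = -6 + U² - 3*U (a(U) = (U² - 3*U) - 6 = -6 + U² - 3*U)
g(j, m) = -6 (g(j, m) = 3 - (m + (-3 - m))² = 3 - 1*(-3)² = 3 - 1*9 = 3 - 9 = -6)
-g(a(1), -53) = -1*(-6) = 6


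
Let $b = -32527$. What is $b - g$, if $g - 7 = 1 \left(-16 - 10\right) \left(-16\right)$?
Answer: $-32950$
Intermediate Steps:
$g = 423$ ($g = 7 + 1 \left(-16 - 10\right) \left(-16\right) = 7 + 1 \left(-26\right) \left(-16\right) = 7 - -416 = 7 + 416 = 423$)
$b - g = -32527 - 423 = -32950$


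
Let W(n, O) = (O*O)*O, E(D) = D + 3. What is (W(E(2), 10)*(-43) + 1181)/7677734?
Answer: -41819/7677734 ≈ -0.0054468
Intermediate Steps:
E(D) = 3 + D
W(n, O) = O**3 (W(n, O) = O**2*O = O**3)
(W(E(2), 10)*(-43) + 1181)/7677734 = (10**3*(-43) + 1181)/7677734 = (1000*(-43) + 1181)*(1/7677734) = (-43000 + 1181)*(1/7677734) = -41819*1/7677734 = -41819/7677734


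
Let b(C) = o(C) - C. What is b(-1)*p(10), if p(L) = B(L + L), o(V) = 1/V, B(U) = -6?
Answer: 0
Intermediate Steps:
p(L) = -6
b(C) = 1/C - C
b(-1)*p(10) = (1/(-1) - 1*(-1))*(-6) = (-1 + 1)*(-6) = 0*(-6) = 0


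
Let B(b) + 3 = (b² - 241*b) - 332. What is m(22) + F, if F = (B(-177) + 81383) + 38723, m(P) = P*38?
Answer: 194593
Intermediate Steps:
B(b) = -335 + b² - 241*b (B(b) = -3 + ((b² - 241*b) - 332) = -3 + (-332 + b² - 241*b) = -335 + b² - 241*b)
m(P) = 38*P
F = 193757 (F = ((-335 + (-177)² - 241*(-177)) + 81383) + 38723 = ((-335 + 31329 + 42657) + 81383) + 38723 = (73651 + 81383) + 38723 = 155034 + 38723 = 193757)
m(22) + F = 38*22 + 193757 = 836 + 193757 = 194593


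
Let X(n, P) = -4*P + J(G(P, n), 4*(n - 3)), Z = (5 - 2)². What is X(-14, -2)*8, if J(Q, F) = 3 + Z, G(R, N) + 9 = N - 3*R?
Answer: 160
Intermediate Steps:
G(R, N) = -9 + N - 3*R (G(R, N) = -9 + (N - 3*R) = -9 + N - 3*R)
Z = 9 (Z = 3² = 9)
J(Q, F) = 12 (J(Q, F) = 3 + 9 = 12)
X(n, P) = 12 - 4*P (X(n, P) = -4*P + 12 = 12 - 4*P)
X(-14, -2)*8 = (12 - 4*(-2))*8 = (12 + 8)*8 = 20*8 = 160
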